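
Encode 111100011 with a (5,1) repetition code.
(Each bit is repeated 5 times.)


Each bit -> 5 copies

111111111111111111110000000000000001111111111


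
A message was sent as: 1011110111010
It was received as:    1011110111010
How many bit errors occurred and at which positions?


XOR: 0000000000000

0 errors (received matches sent)


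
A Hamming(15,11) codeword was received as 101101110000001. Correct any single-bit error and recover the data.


Syndrome = 0: no error detected

Data: 10110000001 (no errors)


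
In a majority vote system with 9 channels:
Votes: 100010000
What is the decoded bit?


Ones: 2 out of 9
Threshold: 5

0 (2/9 voted 1)


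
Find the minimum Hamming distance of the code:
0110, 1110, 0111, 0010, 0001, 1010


Comparing all pairs, minimum distance: 1
Can detect 0 errors, correct 0 errors

1


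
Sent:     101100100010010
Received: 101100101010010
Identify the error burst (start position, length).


XOR: 000000001000000

Burst at position 8, length 1


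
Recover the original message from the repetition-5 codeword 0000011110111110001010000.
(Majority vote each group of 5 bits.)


Groups: 00000, 11110, 11111, 00010, 10000
Majority votes: 01100

01100


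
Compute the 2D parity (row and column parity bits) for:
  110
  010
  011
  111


Row parities: 0101
Column parities: 000

Row P: 0101, Col P: 000, Corner: 0


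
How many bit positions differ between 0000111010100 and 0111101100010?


XOR: 0111010110110
Count of 1s: 8

8


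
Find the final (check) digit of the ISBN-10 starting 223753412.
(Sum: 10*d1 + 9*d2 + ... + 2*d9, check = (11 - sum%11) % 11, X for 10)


Weighted sum: 179
179 mod 11 = 3

Check digit: 8


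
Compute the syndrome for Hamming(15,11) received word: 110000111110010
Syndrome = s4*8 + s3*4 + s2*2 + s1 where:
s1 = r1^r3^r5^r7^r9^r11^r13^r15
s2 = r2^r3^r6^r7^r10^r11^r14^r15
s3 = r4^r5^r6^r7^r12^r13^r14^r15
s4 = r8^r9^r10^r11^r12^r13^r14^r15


s1=0, s2=1, s3=0, s4=1

Syndrome = 10 (error at position 10)


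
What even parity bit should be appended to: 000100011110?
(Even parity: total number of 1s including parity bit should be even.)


Number of 1s in data: 5
Parity bit: 1

1


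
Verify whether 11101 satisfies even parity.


Number of 1s: 4

Yes, parity is correct (4 ones)


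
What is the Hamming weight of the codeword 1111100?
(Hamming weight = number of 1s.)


Counting 1s in 1111100

5


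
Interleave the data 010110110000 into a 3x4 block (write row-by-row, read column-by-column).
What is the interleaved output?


Matrix:
  0101
  1011
  0000
Read columns: 010100010110

010100010110


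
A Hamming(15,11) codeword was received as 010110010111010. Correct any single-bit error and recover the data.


Syndrome = 8: error at position 8

Data: 01000111010 (corrected bit 8)


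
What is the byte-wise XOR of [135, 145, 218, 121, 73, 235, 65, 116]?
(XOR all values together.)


XOR chain: 135 ^ 145 ^ 218 ^ 121 ^ 73 ^ 235 ^ 65 ^ 116 = 34

34


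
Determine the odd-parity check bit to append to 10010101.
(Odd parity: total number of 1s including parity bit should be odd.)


Number of 1s in data: 4
Parity bit: 1

1


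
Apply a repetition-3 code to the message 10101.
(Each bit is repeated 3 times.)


Each bit -> 3 copies

111000111000111


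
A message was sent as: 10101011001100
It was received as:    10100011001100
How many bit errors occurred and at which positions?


XOR: 00001000000000

1 error(s) at position(s): 4


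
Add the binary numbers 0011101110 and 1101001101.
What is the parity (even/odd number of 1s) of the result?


0011101110 = 238
1101001101 = 845
Sum = 1083 = 10000111011
1s count = 6

even parity (6 ones in 10000111011)


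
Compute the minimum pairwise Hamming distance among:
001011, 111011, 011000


Comparing all pairs, minimum distance: 2
Can detect 1 errors, correct 0 errors

2


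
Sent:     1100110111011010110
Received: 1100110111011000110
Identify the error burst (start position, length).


XOR: 0000000000000010000

Burst at position 14, length 1


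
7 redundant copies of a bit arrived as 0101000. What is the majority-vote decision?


Ones: 2 out of 7
Threshold: 4

0 (2/7 voted 1)


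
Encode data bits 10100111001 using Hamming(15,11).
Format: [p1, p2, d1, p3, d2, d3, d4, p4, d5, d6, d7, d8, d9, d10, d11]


Parity bits: p1=1, p2=1, p3=1, p4=0

111101000111001


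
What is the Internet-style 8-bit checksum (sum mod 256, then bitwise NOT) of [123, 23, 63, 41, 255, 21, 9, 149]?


Sum = 684 mod 256 = 172
Complement = 83

83


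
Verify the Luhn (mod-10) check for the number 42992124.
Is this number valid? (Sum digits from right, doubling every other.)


Luhn sum = 41
41 mod 10 = 1

Invalid (Luhn sum mod 10 = 1)


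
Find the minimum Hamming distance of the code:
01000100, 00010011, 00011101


Comparing all pairs, minimum distance: 3
Can detect 2 errors, correct 1 errors

3


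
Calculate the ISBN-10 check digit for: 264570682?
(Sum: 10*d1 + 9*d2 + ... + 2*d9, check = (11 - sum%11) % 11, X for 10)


Weighted sum: 235
235 mod 11 = 4

Check digit: 7


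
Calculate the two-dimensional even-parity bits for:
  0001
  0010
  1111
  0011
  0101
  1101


Row parities: 110001
Column parities: 0111

Row P: 110001, Col P: 0111, Corner: 1


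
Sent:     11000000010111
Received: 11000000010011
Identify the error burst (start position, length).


XOR: 00000000000100

Burst at position 11, length 1


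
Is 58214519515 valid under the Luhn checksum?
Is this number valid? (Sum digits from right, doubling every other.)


Luhn sum = 43
43 mod 10 = 3

Invalid (Luhn sum mod 10 = 3)


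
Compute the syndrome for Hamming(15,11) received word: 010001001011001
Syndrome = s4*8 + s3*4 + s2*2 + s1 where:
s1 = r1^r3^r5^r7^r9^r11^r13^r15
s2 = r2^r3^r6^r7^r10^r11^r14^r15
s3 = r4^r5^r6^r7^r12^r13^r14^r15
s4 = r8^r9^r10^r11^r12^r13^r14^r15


s1=1, s2=0, s3=1, s4=0

Syndrome = 5 (error at position 5)


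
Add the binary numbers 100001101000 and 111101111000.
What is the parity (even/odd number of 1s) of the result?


100001101000 = 2152
111101111000 = 3960
Sum = 6112 = 1011111100000
1s count = 7

odd parity (7 ones in 1011111100000)


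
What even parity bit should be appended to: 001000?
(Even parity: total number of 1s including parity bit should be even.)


Number of 1s in data: 1
Parity bit: 1

1


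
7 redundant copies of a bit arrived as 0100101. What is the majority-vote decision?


Ones: 3 out of 7
Threshold: 4

0 (3/7 voted 1)


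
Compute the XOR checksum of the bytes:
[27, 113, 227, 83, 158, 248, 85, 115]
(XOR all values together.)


XOR chain: 27 ^ 113 ^ 227 ^ 83 ^ 158 ^ 248 ^ 85 ^ 115 = 154

154


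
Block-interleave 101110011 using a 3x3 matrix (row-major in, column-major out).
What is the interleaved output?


Matrix:
  101
  110
  011
Read columns: 110011101

110011101


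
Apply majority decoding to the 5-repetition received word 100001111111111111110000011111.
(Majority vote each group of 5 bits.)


Groups: 10000, 11111, 11111, 11111, 00000, 11111
Majority votes: 011101

011101


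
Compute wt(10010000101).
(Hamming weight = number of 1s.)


Counting 1s in 10010000101

4


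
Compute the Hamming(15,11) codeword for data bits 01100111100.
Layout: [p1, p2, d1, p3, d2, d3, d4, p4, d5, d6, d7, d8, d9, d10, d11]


Parity bits: p1=1, p2=1, p3=0, p4=0

110011000111100


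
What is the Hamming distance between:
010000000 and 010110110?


XOR: 000110110
Count of 1s: 4

4


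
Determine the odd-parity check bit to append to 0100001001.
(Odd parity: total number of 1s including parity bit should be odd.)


Number of 1s in data: 3
Parity bit: 0

0


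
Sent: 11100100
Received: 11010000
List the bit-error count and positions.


XOR: 00110100

3 error(s) at position(s): 2, 3, 5


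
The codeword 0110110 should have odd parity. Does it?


Number of 1s: 4

No, parity error (4 ones)


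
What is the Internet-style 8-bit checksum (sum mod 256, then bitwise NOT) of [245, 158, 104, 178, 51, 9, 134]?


Sum = 879 mod 256 = 111
Complement = 144

144


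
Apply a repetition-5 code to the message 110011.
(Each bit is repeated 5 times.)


Each bit -> 5 copies

111111111100000000001111111111


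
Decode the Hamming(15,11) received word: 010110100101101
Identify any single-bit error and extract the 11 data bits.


Syndrome = 0: no error detected

Data: 01010101101 (no errors)


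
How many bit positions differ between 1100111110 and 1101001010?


XOR: 0001110100
Count of 1s: 4

4


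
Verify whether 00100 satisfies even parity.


Number of 1s: 1

No, parity error (1 ones)


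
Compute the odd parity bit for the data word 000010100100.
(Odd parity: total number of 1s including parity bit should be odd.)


Number of 1s in data: 3
Parity bit: 0

0


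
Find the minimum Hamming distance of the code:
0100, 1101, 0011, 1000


Comparing all pairs, minimum distance: 2
Can detect 1 errors, correct 0 errors

2


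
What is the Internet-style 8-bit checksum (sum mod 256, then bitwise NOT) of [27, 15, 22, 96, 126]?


Sum = 286 mod 256 = 30
Complement = 225

225


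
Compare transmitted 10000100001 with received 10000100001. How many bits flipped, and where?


XOR: 00000000000

0 errors (received matches sent)


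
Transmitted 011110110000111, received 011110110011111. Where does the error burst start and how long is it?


XOR: 000000000011000

Burst at position 10, length 2


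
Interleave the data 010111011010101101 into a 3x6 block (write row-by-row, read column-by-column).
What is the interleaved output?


Matrix:
  010111
  011010
  101101
Read columns: 001110011101110101

001110011101110101


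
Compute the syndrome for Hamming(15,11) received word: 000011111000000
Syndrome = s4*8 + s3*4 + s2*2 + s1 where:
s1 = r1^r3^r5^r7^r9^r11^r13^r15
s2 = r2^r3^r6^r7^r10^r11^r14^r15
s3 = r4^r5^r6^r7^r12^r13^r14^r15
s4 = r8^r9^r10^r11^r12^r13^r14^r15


s1=1, s2=0, s3=1, s4=0

Syndrome = 5 (error at position 5)


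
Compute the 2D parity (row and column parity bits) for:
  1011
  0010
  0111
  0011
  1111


Row parities: 11100
Column parities: 0010

Row P: 11100, Col P: 0010, Corner: 1


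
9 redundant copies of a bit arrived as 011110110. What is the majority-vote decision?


Ones: 6 out of 9
Threshold: 5

1 (6/9 voted 1)


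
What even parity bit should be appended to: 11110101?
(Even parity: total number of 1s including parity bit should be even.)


Number of 1s in data: 6
Parity bit: 0

0


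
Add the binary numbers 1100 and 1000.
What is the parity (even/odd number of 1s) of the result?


1100 = 12
1000 = 8
Sum = 20 = 10100
1s count = 2

even parity (2 ones in 10100)


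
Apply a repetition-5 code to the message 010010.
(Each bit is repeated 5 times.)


Each bit -> 5 copies

000001111100000000001111100000


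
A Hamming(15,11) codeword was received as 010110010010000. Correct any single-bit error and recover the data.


Syndrome = 0: no error detected

Data: 01000010000 (no errors)


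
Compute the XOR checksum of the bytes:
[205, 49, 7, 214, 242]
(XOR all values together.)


XOR chain: 205 ^ 49 ^ 7 ^ 214 ^ 242 = 223

223


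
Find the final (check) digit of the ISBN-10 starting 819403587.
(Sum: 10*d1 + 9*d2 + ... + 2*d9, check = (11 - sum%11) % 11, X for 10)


Weighted sum: 262
262 mod 11 = 9

Check digit: 2


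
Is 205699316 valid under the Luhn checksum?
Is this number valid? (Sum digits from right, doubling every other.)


Luhn sum = 39
39 mod 10 = 9

Invalid (Luhn sum mod 10 = 9)


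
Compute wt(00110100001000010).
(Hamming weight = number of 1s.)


Counting 1s in 00110100001000010

5


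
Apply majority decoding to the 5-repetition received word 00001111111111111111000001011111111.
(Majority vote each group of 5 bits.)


Groups: 00001, 11111, 11111, 11111, 00000, 10111, 11111
Majority votes: 0111011

0111011


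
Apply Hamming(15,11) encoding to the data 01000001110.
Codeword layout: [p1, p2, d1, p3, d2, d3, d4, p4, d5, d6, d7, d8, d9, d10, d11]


Parity bits: p1=0, p2=1, p3=0, p4=1

010010010001110


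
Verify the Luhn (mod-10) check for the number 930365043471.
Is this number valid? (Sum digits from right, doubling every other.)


Luhn sum = 43
43 mod 10 = 3

Invalid (Luhn sum mod 10 = 3)


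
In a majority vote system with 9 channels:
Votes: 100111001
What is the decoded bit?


Ones: 5 out of 9
Threshold: 5

1 (5/9 voted 1)


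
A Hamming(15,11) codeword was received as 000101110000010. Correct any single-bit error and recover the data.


Syndrome = 3: error at position 3

Data: 10110000010 (corrected bit 3)


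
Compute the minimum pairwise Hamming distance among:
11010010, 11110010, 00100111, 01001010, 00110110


Comparing all pairs, minimum distance: 1
Can detect 0 errors, correct 0 errors

1


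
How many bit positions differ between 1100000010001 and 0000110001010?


XOR: 1100110011011
Count of 1s: 8

8


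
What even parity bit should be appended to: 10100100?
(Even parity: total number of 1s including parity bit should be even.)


Number of 1s in data: 3
Parity bit: 1

1


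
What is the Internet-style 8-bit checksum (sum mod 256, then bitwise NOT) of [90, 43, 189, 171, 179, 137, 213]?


Sum = 1022 mod 256 = 254
Complement = 1

1


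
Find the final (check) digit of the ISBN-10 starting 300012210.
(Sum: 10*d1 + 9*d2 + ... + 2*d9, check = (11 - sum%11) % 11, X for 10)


Weighted sum: 57
57 mod 11 = 2

Check digit: 9


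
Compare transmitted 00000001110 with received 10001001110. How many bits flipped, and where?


XOR: 10001000000

2 error(s) at position(s): 0, 4


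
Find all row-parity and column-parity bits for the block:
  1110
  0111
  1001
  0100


Row parities: 1101
Column parities: 0100

Row P: 1101, Col P: 0100, Corner: 1


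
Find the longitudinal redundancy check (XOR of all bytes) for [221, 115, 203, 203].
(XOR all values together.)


XOR chain: 221 ^ 115 ^ 203 ^ 203 = 174

174


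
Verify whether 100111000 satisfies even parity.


Number of 1s: 4

Yes, parity is correct (4 ones)


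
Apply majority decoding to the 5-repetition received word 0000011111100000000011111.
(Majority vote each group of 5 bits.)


Groups: 00000, 11111, 10000, 00000, 11111
Majority votes: 01001

01001


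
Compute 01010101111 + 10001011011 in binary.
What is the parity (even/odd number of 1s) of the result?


01010101111 = 687
10001011011 = 1115
Sum = 1802 = 11100001010
1s count = 5

odd parity (5 ones in 11100001010)


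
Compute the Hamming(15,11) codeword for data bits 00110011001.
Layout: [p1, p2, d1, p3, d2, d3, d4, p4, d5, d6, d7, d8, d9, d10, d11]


Parity bits: p1=1, p2=0, p3=0, p4=1

100001110011001


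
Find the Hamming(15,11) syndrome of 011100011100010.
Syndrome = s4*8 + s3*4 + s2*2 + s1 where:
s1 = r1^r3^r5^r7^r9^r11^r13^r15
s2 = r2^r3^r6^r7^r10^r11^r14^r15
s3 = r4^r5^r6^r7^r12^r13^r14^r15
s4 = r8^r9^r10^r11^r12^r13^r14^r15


s1=0, s2=0, s3=0, s4=0

Syndrome = 0 (no error)


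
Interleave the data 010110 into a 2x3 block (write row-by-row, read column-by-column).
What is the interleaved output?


Matrix:
  010
  110
Read columns: 011100

011100


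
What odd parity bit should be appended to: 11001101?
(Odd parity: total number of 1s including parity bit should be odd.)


Number of 1s in data: 5
Parity bit: 0

0


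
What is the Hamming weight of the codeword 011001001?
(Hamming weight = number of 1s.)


Counting 1s in 011001001

4


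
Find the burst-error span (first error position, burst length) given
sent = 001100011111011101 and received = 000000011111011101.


XOR: 001100000000000000

Burst at position 2, length 2


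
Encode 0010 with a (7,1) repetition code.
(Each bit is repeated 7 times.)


Each bit -> 7 copies

0000000000000011111110000000


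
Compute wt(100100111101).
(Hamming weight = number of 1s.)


Counting 1s in 100100111101

7


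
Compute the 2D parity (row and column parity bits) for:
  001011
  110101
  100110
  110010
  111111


Row parities: 10110
Column parities: 010101

Row P: 10110, Col P: 010101, Corner: 1


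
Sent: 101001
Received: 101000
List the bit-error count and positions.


XOR: 000001

1 error(s) at position(s): 5


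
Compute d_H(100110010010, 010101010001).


XOR: 110011000011
Count of 1s: 6

6


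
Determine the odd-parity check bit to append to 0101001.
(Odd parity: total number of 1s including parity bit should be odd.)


Number of 1s in data: 3
Parity bit: 0

0


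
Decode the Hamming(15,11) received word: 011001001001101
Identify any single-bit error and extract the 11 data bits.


Syndrome = 0: no error detected

Data: 10101001101 (no errors)


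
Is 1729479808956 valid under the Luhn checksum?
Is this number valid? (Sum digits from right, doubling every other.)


Luhn sum = 65
65 mod 10 = 5

Invalid (Luhn sum mod 10 = 5)


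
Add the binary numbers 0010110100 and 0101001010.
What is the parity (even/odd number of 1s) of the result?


0010110100 = 180
0101001010 = 330
Sum = 510 = 111111110
1s count = 8

even parity (8 ones in 111111110)


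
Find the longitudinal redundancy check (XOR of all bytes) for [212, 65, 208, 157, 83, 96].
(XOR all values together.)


XOR chain: 212 ^ 65 ^ 208 ^ 157 ^ 83 ^ 96 = 235

235


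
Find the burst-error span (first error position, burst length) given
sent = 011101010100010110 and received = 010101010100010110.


XOR: 001000000000000000

Burst at position 2, length 1


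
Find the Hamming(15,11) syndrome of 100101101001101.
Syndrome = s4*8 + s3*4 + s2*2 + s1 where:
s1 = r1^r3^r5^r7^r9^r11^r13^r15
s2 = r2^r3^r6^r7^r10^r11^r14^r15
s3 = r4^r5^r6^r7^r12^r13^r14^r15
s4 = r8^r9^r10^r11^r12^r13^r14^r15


s1=1, s2=1, s3=0, s4=0

Syndrome = 3 (error at position 3)


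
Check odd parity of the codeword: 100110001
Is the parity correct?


Number of 1s: 4

No, parity error (4 ones)


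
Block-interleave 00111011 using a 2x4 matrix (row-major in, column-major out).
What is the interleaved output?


Matrix:
  0011
  1011
Read columns: 01001111

01001111


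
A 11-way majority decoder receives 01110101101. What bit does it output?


Ones: 7 out of 11
Threshold: 6

1 (7/11 voted 1)


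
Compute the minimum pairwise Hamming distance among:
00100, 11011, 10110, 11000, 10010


Comparing all pairs, minimum distance: 1
Can detect 0 errors, correct 0 errors

1


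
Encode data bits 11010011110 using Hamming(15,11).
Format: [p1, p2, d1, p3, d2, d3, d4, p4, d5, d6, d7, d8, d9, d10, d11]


Parity bits: p1=1, p2=0, p3=1, p4=0

101110100011110


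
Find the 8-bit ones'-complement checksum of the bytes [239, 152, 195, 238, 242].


Sum = 1066 mod 256 = 42
Complement = 213

213


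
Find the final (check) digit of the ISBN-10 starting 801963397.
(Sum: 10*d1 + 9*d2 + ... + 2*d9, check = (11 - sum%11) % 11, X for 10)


Weighted sum: 255
255 mod 11 = 2

Check digit: 9


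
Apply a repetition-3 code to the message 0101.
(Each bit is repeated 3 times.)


Each bit -> 3 copies

000111000111


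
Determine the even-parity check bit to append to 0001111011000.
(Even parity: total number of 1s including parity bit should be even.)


Number of 1s in data: 6
Parity bit: 0

0


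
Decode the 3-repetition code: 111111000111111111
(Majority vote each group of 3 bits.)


Groups: 111, 111, 000, 111, 111, 111
Majority votes: 110111

110111


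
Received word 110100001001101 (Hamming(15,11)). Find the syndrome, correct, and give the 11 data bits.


Syndrome = 0: no error detected

Data: 00001001101 (no errors)


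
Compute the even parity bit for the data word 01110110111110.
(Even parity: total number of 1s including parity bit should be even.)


Number of 1s in data: 10
Parity bit: 0

0


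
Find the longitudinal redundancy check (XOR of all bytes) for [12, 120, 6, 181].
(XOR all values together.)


XOR chain: 12 ^ 120 ^ 6 ^ 181 = 199

199


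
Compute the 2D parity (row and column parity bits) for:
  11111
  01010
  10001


Row parities: 100
Column parities: 00100

Row P: 100, Col P: 00100, Corner: 1


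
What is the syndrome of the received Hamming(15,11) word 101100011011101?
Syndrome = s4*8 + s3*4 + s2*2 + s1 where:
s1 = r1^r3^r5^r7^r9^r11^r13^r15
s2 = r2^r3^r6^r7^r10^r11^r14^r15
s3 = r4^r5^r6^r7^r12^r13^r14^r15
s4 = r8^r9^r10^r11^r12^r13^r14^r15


s1=0, s2=1, s3=0, s4=0

Syndrome = 2 (error at position 2)


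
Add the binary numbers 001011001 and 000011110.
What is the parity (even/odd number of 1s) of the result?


001011001 = 89
000011110 = 30
Sum = 119 = 1110111
1s count = 6

even parity (6 ones in 1110111)


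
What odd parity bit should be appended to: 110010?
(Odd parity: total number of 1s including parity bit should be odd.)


Number of 1s in data: 3
Parity bit: 0

0


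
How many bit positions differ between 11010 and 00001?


XOR: 11011
Count of 1s: 4

4


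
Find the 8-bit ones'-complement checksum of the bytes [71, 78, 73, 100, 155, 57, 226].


Sum = 760 mod 256 = 248
Complement = 7

7


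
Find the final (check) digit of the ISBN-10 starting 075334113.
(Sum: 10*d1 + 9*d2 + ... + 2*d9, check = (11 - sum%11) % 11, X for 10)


Weighted sum: 175
175 mod 11 = 10

Check digit: 1


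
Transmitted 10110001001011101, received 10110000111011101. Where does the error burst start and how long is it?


XOR: 00000001110000000

Burst at position 7, length 3


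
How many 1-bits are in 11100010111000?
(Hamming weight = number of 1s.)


Counting 1s in 11100010111000

7


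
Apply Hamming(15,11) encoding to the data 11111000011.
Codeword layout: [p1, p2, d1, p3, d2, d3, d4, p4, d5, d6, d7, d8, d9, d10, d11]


Parity bits: p1=1, p2=1, p3=1, p4=1

111111111000011


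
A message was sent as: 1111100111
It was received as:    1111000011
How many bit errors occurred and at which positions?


XOR: 0000100100

2 error(s) at position(s): 4, 7


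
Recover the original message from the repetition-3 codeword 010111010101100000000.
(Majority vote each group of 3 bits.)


Groups: 010, 111, 010, 101, 100, 000, 000
Majority votes: 0101000

0101000


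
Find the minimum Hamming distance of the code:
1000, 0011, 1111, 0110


Comparing all pairs, minimum distance: 2
Can detect 1 errors, correct 0 errors

2


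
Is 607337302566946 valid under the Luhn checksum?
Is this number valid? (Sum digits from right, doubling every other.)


Luhn sum = 65
65 mod 10 = 5

Invalid (Luhn sum mod 10 = 5)


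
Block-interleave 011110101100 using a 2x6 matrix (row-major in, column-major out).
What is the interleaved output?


Matrix:
  011110
  101100
Read columns: 011011111000

011011111000


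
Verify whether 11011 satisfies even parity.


Number of 1s: 4

Yes, parity is correct (4 ones)


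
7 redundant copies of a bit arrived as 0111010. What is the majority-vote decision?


Ones: 4 out of 7
Threshold: 4

1 (4/7 voted 1)


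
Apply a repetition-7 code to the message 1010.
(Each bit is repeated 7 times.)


Each bit -> 7 copies

1111111000000011111110000000


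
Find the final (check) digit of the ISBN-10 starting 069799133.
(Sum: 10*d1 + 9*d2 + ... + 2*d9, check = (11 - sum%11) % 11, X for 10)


Weighted sum: 293
293 mod 11 = 7

Check digit: 4


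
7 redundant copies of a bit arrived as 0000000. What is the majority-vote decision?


Ones: 0 out of 7
Threshold: 4

0 (0/7 voted 1)


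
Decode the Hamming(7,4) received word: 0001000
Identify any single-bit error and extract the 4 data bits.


Syndrome = 4: error at position 4

Data: 0000 (corrected bit 4)


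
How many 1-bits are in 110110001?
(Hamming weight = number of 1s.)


Counting 1s in 110110001

5


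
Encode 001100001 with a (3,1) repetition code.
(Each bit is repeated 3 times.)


Each bit -> 3 copies

000000111111000000000000111


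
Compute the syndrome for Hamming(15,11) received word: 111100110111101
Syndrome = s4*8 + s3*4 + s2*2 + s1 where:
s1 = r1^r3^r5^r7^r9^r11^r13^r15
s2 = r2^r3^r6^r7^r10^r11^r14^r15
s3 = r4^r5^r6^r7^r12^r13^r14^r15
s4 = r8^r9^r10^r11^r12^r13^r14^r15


s1=0, s2=0, s3=1, s4=0

Syndrome = 4 (error at position 4)


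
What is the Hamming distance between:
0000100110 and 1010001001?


XOR: 1010101111
Count of 1s: 7

7


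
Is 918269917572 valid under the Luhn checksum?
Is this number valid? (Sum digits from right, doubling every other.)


Luhn sum = 58
58 mod 10 = 8

Invalid (Luhn sum mod 10 = 8)


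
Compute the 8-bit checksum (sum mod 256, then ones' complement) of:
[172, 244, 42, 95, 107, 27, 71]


Sum = 758 mod 256 = 246
Complement = 9

9


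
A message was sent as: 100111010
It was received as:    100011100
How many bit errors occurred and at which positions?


XOR: 000100110

3 error(s) at position(s): 3, 6, 7


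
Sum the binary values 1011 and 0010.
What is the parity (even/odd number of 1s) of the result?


1011 = 11
0010 = 2
Sum = 13 = 1101
1s count = 3

odd parity (3 ones in 1101)


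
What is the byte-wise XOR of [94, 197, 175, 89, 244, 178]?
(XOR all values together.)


XOR chain: 94 ^ 197 ^ 175 ^ 89 ^ 244 ^ 178 = 43

43


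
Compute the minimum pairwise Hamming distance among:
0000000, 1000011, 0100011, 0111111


Comparing all pairs, minimum distance: 2
Can detect 1 errors, correct 0 errors

2


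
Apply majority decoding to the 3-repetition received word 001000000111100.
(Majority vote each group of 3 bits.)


Groups: 001, 000, 000, 111, 100
Majority votes: 00010

00010


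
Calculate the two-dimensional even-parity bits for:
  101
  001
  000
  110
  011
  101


Row parities: 010000
Column parities: 100

Row P: 010000, Col P: 100, Corner: 1


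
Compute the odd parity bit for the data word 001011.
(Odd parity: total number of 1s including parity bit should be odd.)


Number of 1s in data: 3
Parity bit: 0

0


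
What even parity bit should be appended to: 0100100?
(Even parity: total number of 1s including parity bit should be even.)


Number of 1s in data: 2
Parity bit: 0

0


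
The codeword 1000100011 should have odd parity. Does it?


Number of 1s: 4

No, parity error (4 ones)


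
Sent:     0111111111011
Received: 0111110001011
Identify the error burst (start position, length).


XOR: 0000001110000

Burst at position 6, length 3


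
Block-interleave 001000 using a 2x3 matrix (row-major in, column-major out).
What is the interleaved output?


Matrix:
  001
  000
Read columns: 000010

000010


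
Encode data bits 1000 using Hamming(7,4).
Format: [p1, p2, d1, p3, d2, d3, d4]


Parity bits: p1=1, p2=1, p3=0

1110000


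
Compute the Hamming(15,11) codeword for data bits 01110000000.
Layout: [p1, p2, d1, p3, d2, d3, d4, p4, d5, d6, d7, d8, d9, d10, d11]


Parity bits: p1=0, p2=0, p3=1, p4=0

000111100000000


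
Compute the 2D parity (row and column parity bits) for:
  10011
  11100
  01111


Row parities: 110
Column parities: 00000

Row P: 110, Col P: 00000, Corner: 0


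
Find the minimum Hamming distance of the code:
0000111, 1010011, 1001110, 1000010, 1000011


Comparing all pairs, minimum distance: 1
Can detect 0 errors, correct 0 errors

1


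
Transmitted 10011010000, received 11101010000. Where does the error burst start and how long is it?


XOR: 01110000000

Burst at position 1, length 3


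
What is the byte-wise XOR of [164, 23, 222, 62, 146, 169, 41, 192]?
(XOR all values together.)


XOR chain: 164 ^ 23 ^ 222 ^ 62 ^ 146 ^ 169 ^ 41 ^ 192 = 129

129


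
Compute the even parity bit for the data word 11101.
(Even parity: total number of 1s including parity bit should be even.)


Number of 1s in data: 4
Parity bit: 0

0


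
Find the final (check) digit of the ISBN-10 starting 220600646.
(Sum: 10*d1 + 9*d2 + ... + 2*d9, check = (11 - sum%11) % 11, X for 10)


Weighted sum: 128
128 mod 11 = 7

Check digit: 4


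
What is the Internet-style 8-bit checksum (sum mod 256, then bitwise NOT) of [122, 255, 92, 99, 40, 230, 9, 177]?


Sum = 1024 mod 256 = 0
Complement = 255

255


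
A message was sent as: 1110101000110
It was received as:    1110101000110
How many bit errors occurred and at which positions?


XOR: 0000000000000

0 errors (received matches sent)


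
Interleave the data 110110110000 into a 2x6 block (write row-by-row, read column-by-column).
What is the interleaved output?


Matrix:
  110110
  110000
Read columns: 111100101000

111100101000


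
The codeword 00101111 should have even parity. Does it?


Number of 1s: 5

No, parity error (5 ones)


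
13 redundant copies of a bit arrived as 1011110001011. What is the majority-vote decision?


Ones: 8 out of 13
Threshold: 7

1 (8/13 voted 1)


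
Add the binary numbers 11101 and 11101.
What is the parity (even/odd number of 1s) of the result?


11101 = 29
11101 = 29
Sum = 58 = 111010
1s count = 4

even parity (4 ones in 111010)


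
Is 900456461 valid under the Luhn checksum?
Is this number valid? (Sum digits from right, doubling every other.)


Luhn sum = 33
33 mod 10 = 3

Invalid (Luhn sum mod 10 = 3)


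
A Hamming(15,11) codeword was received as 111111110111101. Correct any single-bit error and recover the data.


Syndrome = 7: error at position 7

Data: 11100111101 (corrected bit 7)


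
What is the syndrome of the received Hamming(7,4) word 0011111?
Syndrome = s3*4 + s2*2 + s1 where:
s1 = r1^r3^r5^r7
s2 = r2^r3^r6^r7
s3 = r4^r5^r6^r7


s1=1, s2=1, s3=0

Syndrome = 3 (error at position 3)


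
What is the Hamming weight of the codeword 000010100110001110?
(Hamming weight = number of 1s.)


Counting 1s in 000010100110001110

7


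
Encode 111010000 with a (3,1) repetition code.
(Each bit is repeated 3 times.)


Each bit -> 3 copies

111111111000111000000000000


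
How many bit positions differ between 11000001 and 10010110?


XOR: 01010111
Count of 1s: 5

5


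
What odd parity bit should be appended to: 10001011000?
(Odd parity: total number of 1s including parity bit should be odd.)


Number of 1s in data: 4
Parity bit: 1

1


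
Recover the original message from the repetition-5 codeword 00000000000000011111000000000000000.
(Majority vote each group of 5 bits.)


Groups: 00000, 00000, 00000, 11111, 00000, 00000, 00000
Majority votes: 0001000

0001000


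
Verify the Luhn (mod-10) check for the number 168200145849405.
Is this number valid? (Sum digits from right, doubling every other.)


Luhn sum = 59
59 mod 10 = 9

Invalid (Luhn sum mod 10 = 9)


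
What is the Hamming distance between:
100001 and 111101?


XOR: 011100
Count of 1s: 3

3


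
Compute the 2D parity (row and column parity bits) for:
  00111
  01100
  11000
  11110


Row parities: 1000
Column parities: 01101

Row P: 1000, Col P: 01101, Corner: 1


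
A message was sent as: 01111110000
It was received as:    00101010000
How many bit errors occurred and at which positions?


XOR: 01010100000

3 error(s) at position(s): 1, 3, 5


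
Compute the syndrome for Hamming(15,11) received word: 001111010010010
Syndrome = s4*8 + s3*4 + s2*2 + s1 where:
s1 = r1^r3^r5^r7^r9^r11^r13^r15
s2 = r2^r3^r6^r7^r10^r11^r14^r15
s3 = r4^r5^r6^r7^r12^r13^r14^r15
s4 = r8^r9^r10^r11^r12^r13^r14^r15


s1=1, s2=0, s3=0, s4=1

Syndrome = 9 (error at position 9)


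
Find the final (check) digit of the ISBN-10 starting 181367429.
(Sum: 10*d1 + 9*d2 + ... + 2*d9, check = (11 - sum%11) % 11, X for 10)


Weighted sum: 222
222 mod 11 = 2

Check digit: 9


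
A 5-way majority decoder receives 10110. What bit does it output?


Ones: 3 out of 5
Threshold: 3

1 (3/5 voted 1)


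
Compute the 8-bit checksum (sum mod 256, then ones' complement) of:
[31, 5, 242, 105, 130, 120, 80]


Sum = 713 mod 256 = 201
Complement = 54

54


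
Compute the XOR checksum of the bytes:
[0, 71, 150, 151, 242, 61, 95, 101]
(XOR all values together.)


XOR chain: 0 ^ 71 ^ 150 ^ 151 ^ 242 ^ 61 ^ 95 ^ 101 = 179

179


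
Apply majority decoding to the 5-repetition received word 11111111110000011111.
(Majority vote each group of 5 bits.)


Groups: 11111, 11111, 00000, 11111
Majority votes: 1101

1101


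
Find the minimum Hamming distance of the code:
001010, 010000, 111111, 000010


Comparing all pairs, minimum distance: 1
Can detect 0 errors, correct 0 errors

1


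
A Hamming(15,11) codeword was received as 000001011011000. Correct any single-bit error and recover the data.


Syndrome = 0: no error detected

Data: 00101011000 (no errors)


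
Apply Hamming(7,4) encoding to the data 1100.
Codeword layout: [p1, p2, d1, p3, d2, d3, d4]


Parity bits: p1=0, p2=1, p3=1

0111100


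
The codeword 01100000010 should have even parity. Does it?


Number of 1s: 3

No, parity error (3 ones)


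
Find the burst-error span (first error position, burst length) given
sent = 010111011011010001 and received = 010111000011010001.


XOR: 000000011000000000

Burst at position 7, length 2


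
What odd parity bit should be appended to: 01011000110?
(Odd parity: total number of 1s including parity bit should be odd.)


Number of 1s in data: 5
Parity bit: 0

0


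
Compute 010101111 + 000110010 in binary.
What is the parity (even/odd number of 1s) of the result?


010101111 = 175
000110010 = 50
Sum = 225 = 11100001
1s count = 4

even parity (4 ones in 11100001)


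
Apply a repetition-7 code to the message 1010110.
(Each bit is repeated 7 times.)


Each bit -> 7 copies

1111111000000011111110000000111111111111110000000


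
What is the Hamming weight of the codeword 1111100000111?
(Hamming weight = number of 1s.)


Counting 1s in 1111100000111

8


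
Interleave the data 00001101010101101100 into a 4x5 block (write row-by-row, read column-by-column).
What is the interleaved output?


Matrix:
  00001
  10101
  01011
  01100
Read columns: 01000011010100101110

01000011010100101110


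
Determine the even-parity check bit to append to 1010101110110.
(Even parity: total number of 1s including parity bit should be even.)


Number of 1s in data: 8
Parity bit: 0

0


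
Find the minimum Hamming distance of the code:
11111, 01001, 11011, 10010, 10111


Comparing all pairs, minimum distance: 1
Can detect 0 errors, correct 0 errors

1


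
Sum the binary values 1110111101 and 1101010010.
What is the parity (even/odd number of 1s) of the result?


1110111101 = 957
1101010010 = 850
Sum = 1807 = 11100001111
1s count = 7

odd parity (7 ones in 11100001111)


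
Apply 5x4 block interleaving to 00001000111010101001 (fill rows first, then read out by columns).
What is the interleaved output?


Matrix:
  0000
  1000
  1110
  1010
  1001
Read columns: 01111001000011000001

01111001000011000001


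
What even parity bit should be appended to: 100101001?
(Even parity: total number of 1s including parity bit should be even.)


Number of 1s in data: 4
Parity bit: 0

0


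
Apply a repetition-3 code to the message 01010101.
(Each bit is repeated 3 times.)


Each bit -> 3 copies

000111000111000111000111


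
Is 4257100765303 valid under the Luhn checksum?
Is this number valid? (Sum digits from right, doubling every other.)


Luhn sum = 37
37 mod 10 = 7

Invalid (Luhn sum mod 10 = 7)


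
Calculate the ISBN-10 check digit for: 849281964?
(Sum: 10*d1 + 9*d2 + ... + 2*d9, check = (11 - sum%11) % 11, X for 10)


Weighted sum: 317
317 mod 11 = 9

Check digit: 2


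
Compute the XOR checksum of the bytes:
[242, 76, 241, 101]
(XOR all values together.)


XOR chain: 242 ^ 76 ^ 241 ^ 101 = 42

42


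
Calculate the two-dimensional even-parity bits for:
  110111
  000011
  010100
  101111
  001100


Row parities: 10010
Column parities: 000011

Row P: 10010, Col P: 000011, Corner: 0


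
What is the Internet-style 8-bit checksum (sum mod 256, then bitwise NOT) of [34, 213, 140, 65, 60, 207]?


Sum = 719 mod 256 = 207
Complement = 48

48


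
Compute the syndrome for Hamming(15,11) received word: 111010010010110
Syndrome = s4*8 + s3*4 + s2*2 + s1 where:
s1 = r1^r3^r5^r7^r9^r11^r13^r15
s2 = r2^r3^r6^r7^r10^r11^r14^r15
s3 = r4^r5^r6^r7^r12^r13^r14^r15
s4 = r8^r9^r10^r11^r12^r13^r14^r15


s1=1, s2=0, s3=1, s4=0

Syndrome = 5 (error at position 5)


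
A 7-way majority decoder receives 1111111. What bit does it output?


Ones: 7 out of 7
Threshold: 4

1 (7/7 voted 1)


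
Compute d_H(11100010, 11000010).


XOR: 00100000
Count of 1s: 1

1


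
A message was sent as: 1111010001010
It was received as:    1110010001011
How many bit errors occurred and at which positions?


XOR: 0001000000001

2 error(s) at position(s): 3, 12


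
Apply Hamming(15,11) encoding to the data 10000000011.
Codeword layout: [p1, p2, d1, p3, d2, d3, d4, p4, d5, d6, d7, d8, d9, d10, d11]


Parity bits: p1=0, p2=1, p3=0, p4=0

011000000000011


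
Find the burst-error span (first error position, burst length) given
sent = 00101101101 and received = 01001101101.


XOR: 01100000000

Burst at position 1, length 2


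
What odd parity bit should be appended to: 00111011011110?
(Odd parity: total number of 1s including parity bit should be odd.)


Number of 1s in data: 9
Parity bit: 0

0


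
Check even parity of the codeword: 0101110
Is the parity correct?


Number of 1s: 4

Yes, parity is correct (4 ones)


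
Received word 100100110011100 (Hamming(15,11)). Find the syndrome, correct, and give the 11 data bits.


Syndrome = 0: no error detected

Data: 00010011100 (no errors)


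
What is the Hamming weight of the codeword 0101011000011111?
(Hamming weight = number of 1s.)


Counting 1s in 0101011000011111

9


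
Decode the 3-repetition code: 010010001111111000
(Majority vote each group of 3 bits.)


Groups: 010, 010, 001, 111, 111, 000
Majority votes: 000110

000110


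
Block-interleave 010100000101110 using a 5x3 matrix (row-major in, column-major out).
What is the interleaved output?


Matrix:
  010
  100
  000
  101
  110
Read columns: 010111000100010

010111000100010


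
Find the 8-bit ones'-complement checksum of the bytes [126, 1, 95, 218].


Sum = 440 mod 256 = 184
Complement = 71

71


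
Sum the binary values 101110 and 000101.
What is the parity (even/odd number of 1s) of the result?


101110 = 46
000101 = 5
Sum = 51 = 110011
1s count = 4

even parity (4 ones in 110011)


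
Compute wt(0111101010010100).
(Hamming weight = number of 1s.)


Counting 1s in 0111101010010100

8


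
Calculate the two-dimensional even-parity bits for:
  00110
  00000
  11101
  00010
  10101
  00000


Row parities: 000110
Column parities: 01100

Row P: 000110, Col P: 01100, Corner: 0


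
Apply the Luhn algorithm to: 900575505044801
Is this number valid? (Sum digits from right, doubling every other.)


Luhn sum = 49
49 mod 10 = 9

Invalid (Luhn sum mod 10 = 9)


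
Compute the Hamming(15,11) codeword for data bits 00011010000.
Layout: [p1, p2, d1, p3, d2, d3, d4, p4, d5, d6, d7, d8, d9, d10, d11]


Parity bits: p1=1, p2=0, p3=1, p4=0

100100101010000


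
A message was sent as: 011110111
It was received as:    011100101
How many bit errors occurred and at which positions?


XOR: 000010010

2 error(s) at position(s): 4, 7
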